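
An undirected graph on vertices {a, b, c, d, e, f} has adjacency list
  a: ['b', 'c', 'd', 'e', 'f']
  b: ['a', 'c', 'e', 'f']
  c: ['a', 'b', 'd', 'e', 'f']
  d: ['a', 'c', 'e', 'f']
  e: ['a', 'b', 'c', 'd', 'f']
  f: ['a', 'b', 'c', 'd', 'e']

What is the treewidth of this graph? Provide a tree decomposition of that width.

Treewidth 4.
Bags: B1 = {a, c, d, e, f}  B2 = {a, b, c, e, f}
Tree: B1–B2

The largest bag has 5 vertices, giving width 4; this decomposition certifies tw(G) ≤ 4. Conversely, {a, c, d, e, f} is a clique of size 5, and the vertices of any clique must share a bag in every tree decomposition; so some bag has ≥ 5 vertices and tw(G) ≥ 4. The upper and lower bounds meet at 4, so that is the treewidth.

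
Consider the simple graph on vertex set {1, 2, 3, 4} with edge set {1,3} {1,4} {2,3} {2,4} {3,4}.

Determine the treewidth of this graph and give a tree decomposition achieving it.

The largest bag has 3 vertices, giving width 2; this decomposition certifies tw(G) ≤ 2. For the lower bound, the 3 vertices {1, 3, 4} are pairwise adjacent, and any tree decomposition puts a clique entirely inside one bag — forcing width ≥ 2. The upper and lower bounds meet at 2, so that is the treewidth.

Treewidth 2.
Bags: B1 = {2, 3, 4}  B2 = {1, 3, 4}
Tree: B1–B2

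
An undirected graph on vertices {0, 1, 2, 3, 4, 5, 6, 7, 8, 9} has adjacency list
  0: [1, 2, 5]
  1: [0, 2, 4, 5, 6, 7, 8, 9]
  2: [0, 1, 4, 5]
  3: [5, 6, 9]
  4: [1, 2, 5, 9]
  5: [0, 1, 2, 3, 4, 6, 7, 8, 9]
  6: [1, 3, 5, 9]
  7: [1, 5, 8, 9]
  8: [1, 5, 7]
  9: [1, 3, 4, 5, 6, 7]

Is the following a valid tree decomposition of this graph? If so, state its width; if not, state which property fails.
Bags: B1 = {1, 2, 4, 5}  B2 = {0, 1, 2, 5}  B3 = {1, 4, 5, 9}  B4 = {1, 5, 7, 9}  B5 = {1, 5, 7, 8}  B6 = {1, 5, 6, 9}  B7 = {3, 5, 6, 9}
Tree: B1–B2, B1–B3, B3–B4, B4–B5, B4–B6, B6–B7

Every vertex of G appears in some bag (union = {0, 1, 2, 3, 4, 5, 6, 7, 8, 9}); every edge is covered by a bag; and for each vertex v the set of bags containing v is connected in the bag tree. The decomposition is therefore valid. The largest bag has 4 vertices, so the width is 3.

Yes; width 3.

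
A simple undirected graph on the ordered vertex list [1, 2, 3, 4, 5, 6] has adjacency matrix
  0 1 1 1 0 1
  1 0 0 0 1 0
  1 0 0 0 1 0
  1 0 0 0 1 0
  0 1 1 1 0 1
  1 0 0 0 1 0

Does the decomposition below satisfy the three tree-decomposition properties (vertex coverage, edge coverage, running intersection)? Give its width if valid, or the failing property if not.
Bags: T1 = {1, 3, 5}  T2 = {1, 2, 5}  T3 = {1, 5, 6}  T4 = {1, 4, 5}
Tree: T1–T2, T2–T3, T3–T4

Every vertex of G appears in some bag (union = {1, 2, 3, 4, 5, 6}); every edge is covered by a bag; and for each vertex v the set of bags containing v is connected in the bag tree. The decomposition is therefore valid. The largest bag has 3 vertices, so the width is 2.

Yes; width 2.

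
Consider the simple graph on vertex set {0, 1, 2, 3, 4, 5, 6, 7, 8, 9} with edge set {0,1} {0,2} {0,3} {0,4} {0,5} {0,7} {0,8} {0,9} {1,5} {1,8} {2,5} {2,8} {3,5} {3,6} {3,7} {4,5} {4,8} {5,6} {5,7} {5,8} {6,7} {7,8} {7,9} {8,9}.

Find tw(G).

A width-3 tree decomposition is:
Bags: B1 = {0, 5, 7, 8}  B2 = {0, 2, 5, 8}  B3 = {0, 4, 5, 8}  B4 = {0, 3, 5, 7}  B5 = {0, 7, 8, 9}  B6 = {3, 5, 6, 7}  B7 = {0, 1, 5, 8}
Tree: B1–B2, B2–B3, B1–B4, B1–B5, B4–B6, B3–B7
Every bag has size at most 4, so the width is 4 − 1 = 3 and tw(G) ≤ 3. Conversely, {0, 7, 8, 9} is a clique of size 4, and the vertices of any clique must share a bag in every tree decomposition; so some bag has ≥ 4 vertices and tw(G) ≥ 3. Combining the bounds, tw(G) = 3.

3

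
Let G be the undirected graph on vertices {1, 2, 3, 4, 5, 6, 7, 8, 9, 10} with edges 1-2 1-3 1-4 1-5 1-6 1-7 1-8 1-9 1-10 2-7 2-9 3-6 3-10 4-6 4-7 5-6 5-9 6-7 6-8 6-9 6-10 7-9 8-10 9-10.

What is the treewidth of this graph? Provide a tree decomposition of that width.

Treewidth 3.
One such decomposition:
Bags: B1 = {1, 6, 9, 10}  B2 = {1, 6, 7, 9}  B3 = {1, 6, 8, 10}  B4 = {1, 5, 6, 9}  B5 = {1, 2, 7, 9}  B6 = {1, 4, 6, 7}  B7 = {1, 3, 6, 10}
Tree: B1–B2, B1–B3, B2–B4, B2–B5, B2–B6, B1–B7

Every bag has size at most 4, so the width is 4 − 1 = 3 and tw(G) ≤ 3. Conversely, {1, 2, 7, 9} is a clique of size 4, and the vertices of any clique must share a bag in every tree decomposition; so some bag has ≥ 4 vertices and tw(G) ≥ 3. Hence tw(G) = 3 exactly.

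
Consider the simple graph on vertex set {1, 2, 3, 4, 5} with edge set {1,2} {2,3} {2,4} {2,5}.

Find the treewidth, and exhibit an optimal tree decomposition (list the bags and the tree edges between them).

Treewidth 1.
Bags: B1 = {2, 4}  B2 = {1, 2}  B3 = {2, 3}  B4 = {2, 5}
Tree: B1–B2, B1–B3, B1–B4

Every bag has size at most 2, so the width is 2 − 1 = 1 and tw(G) ≤ 1. Since G has at least one edge (e.g. 2–4), it is not an edgeless graph, so tw(G) ≥ 1. Therefore the treewidth is 1.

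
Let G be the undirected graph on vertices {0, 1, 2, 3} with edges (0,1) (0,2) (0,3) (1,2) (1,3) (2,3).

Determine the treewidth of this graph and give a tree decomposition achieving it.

Treewidth 3.
Bags: B1 = {0, 1, 2, 3}
Tree: (single bag)

A single bag containing all 4 vertices is trivially a valid decomposition of width 3. On the other hand G contains the 4-clique {0, 1, 2, 3}. A clique must lie in a single bag of any decomposition, so no decomposition can have width below 3. The upper and lower bounds meet at 3, so that is the treewidth.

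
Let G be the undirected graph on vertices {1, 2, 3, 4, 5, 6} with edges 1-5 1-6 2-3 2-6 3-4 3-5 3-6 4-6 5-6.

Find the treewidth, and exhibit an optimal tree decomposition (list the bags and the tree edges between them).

Treewidth 2.
One such decomposition:
Bags: B1 = {3, 4, 6}  B2 = {2, 3, 6}  B3 = {3, 5, 6}  B4 = {1, 5, 6}
Tree: B1–B2, B1–B3, B3–B4

Every bag has size at most 3, so the width is 3 − 1 = 2 and tw(G) ≤ 2. For the lower bound, the 3 vertices {1, 5, 6} are pairwise adjacent, and any tree decomposition puts a clique entirely inside one bag — forcing width ≥ 2. The upper and lower bounds meet at 2, so that is the treewidth.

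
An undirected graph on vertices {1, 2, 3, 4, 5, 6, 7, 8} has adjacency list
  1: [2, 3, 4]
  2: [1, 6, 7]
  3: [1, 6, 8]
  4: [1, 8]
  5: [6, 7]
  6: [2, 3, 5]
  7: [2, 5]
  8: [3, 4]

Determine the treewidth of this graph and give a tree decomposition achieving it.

The largest bag has 3 vertices, giving width 2; this decomposition certifies tw(G) ≤ 2. The edges 8–4–1–3–8 form a cycle, so G is not a tree and its treewidth is at least 2. Combining the bounds, tw(G) = 2.

Treewidth 2.
One optimal decomposition is:
Bags: B1 = {3, 4, 8}  B2 = {1, 3, 4}  B3 = {1, 3, 6}  B4 = {1, 2, 6}  B5 = {2, 5, 6}  B6 = {2, 5, 7}
Tree: B1–B2, B2–B3, B3–B4, B4–B5, B5–B6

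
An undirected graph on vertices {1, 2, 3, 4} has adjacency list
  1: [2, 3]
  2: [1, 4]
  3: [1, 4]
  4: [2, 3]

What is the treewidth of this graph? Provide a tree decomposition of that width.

Every bag has size at most 3, so the width is 3 − 1 = 2 and tw(G) ≤ 2. Since 3–1–2–4–3 is a cycle in G, G is not acyclic. Forests are exactly the graphs of treewidth ≤ 1, so tw(G) ≥ 2. Hence tw(G) = 2 exactly.

Treewidth 2.
One optimal decomposition is:
Bags: B1 = {1, 2, 3}  B2 = {2, 3, 4}
Tree: B1–B2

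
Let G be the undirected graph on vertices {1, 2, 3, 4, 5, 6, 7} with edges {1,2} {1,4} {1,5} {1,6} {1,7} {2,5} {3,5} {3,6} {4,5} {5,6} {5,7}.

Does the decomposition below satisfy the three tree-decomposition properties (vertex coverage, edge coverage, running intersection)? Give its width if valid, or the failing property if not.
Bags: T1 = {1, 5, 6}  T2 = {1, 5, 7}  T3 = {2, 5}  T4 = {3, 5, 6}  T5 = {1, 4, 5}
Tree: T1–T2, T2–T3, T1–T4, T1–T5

No — edge (1,2) lies in no bag.

A tree decomposition must satisfy three properties: every vertex lies in some bag; for every edge, both endpoints lie together in some bag; and for every vertex, the bags containing it form a connected subtree. Here edge (1,2) lies in no bag, so the decomposition is invalid.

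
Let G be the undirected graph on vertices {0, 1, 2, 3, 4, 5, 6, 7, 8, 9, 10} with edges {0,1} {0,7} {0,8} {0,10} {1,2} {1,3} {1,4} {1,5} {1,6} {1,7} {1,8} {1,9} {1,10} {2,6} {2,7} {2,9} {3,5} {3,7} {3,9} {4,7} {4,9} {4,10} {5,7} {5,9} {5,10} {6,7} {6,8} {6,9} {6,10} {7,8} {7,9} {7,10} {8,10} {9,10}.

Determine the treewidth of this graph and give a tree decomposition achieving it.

Treewidth 4.
Bags: B1 = {1, 5, 7, 9, 10}  B2 = {1, 6, 7, 9, 10}  B3 = {1, 6, 7, 8, 10}  B4 = {1, 2, 6, 7, 9}  B5 = {0, 1, 7, 8, 10}  B6 = {1, 3, 5, 7, 9}  B7 = {1, 4, 7, 9, 10}
Tree: B1–B2, B2–B3, B2–B4, B3–B5, B1–B6, B1–B7

Each bag holds 5 vertices, so the decomposition has width 4, which upper-bounds the treewidth. Conversely, {0, 1, 7, 8, 10} is a clique of size 5, and the vertices of any clique must share a bag in every tree decomposition; so some bag has ≥ 5 vertices and tw(G) ≥ 4. The upper and lower bounds meet at 4, so that is the treewidth.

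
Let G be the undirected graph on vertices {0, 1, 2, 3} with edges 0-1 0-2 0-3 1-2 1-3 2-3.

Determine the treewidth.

A width-3 tree decomposition is:
Bags: B1 = {0, 1, 2, 3}
Tree: (single bag)
With just one bag of size 4, the width is 4 − 1 = 3, so tw(G) ≤ 3. Conversely, {0, 1, 2, 3} is a clique of size 4, and the vertices of any clique must share a bag in every tree decomposition; so some bag has ≥ 4 vertices and tw(G) ≥ 3. Therefore the treewidth is 3.

3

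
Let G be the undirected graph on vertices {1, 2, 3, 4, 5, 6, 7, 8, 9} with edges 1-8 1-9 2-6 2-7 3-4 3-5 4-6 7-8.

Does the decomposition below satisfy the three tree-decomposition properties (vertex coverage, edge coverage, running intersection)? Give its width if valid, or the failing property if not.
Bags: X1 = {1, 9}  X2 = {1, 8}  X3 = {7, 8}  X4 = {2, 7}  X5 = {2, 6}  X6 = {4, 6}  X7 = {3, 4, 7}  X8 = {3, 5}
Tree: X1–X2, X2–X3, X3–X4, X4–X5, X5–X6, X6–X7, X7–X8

No — bags containing vertex 7 are not connected in the tree.

A tree decomposition must satisfy three properties: every vertex lies in some bag; for every edge, both endpoints lie together in some bag; and for every vertex, the bags containing it form a connected subtree. Here bags containing vertex 7 are not connected in the tree, so the decomposition is invalid.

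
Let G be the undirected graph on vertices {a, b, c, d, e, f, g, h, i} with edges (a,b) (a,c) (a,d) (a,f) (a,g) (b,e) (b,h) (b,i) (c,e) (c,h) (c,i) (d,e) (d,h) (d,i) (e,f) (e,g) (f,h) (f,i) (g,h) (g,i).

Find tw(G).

A width-4 tree decomposition is:
Bags: B1 = {a, b, e, h, i}  B2 = {a, c, e, h, i}  B3 = {a, e, g, h, i}  B4 = {a, e, f, h, i}  B5 = {a, d, e, h, i}
Tree: B1–B2, B2–B3, B3–B4, B4–B5
The largest bag has 5 vertices, giving width 4; this decomposition certifies tw(G) ≤ 4. For the lower bound: the 5 vertex sets {b,e}, {c,i}, {g,h}, {a}, {f} are disjoint, each induces a connected subgraph, and every pair is joined by at least one edge of G. Contracting each set to a single vertex therefore yields K_{5} as a minor, and since treewidth is minor-monotone, tw(G) ≥ tw(K_{5}) = 4. Therefore the treewidth is 4.

4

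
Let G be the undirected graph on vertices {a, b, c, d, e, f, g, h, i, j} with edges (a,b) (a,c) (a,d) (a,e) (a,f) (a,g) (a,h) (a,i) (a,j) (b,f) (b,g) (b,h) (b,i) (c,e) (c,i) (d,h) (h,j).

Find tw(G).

A width-2 tree decomposition is:
Bags: B1 = {a, b, i}  B2 = {a, c, i}  B3 = {a, b, g}  B4 = {a, c, e}  B5 = {a, b, h}  B6 = {a, h, j}  B7 = {a, b, f}  B8 = {a, d, h}
Tree: B1–B2, B1–B3, B2–B4, B3–B5, B5–B6, B1–B7, B6–B8
Each bag holds 3 vertices, so the decomposition has width 2, which upper-bounds the treewidth. For the lower bound, the 3 vertices {a, d, h} are pairwise adjacent, and any tree decomposition puts a clique entirely inside one bag — forcing width ≥ 2. Therefore the treewidth is 2.

2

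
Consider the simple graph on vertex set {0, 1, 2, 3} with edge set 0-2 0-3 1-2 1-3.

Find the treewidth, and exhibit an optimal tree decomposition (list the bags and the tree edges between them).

Each bag holds 3 vertices, so the decomposition has width 2, which upper-bounds the treewidth. For the lower bound, G contains the cycle 2–0–3–1–2, so G is not a forest; only forests have treewidth ≤ 1, hence tw(G) ≥ 2. Hence tw(G) = 2 exactly.

Treewidth 2.
One optimal decomposition is:
Bags: B1 = {0, 2, 3}  B2 = {1, 2, 3}
Tree: B1–B2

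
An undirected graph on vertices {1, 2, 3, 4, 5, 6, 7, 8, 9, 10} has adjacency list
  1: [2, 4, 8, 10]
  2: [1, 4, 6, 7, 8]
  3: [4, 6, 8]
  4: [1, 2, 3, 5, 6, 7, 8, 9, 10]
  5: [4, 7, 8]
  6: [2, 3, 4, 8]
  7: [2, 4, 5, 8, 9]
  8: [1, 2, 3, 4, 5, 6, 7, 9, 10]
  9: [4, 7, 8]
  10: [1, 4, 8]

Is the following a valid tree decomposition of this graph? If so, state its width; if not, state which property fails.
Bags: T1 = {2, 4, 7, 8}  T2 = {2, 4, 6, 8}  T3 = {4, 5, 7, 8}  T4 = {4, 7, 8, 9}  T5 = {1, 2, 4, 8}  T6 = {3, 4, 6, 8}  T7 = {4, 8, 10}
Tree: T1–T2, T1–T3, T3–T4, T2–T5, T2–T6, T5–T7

No — edge (1,10) lies in no bag.

A tree decomposition must satisfy three properties: every vertex lies in some bag; for every edge, both endpoints lie together in some bag; and for every vertex, the bags containing it form a connected subtree. Here edge (1,10) lies in no bag, so the decomposition is invalid.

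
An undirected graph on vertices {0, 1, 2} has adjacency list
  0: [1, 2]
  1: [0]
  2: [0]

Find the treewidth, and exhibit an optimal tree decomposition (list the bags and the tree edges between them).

Each bag holds 2 vertices, so the decomposition has width 1, which upper-bounds the treewidth. Since G has at least one edge (e.g. 0–1), it is not an edgeless graph, so tw(G) ≥ 1. The upper and lower bounds meet at 1, so that is the treewidth.

Treewidth 1.
One such decomposition:
Bags: B1 = {0, 1}  B2 = {0, 2}
Tree: B1–B2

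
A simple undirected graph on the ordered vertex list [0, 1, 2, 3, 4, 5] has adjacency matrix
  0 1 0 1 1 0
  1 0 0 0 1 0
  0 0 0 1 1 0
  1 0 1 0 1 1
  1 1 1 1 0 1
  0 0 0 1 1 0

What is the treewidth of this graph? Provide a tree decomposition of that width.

Treewidth 2.
One such decomposition:
Bags: B1 = {0, 3, 4}  B2 = {2, 3, 4}  B3 = {3, 4, 5}  B4 = {0, 1, 4}
Tree: B1–B2, B1–B3, B1–B4

The largest bag has 3 vertices, giving width 2; this decomposition certifies tw(G) ≤ 2. Conversely, {0, 1, 4} is a clique of size 3, and the vertices of any clique must share a bag in every tree decomposition; so some bag has ≥ 3 vertices and tw(G) ≥ 2. Therefore the treewidth is 2.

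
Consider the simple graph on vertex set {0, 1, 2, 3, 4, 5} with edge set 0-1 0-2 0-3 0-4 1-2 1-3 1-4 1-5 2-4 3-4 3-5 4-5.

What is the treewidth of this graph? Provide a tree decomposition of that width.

Treewidth 3.
Bags: B1 = {0, 1, 2, 4}  B2 = {0, 1, 3, 4}  B3 = {1, 3, 4, 5}
Tree: B1–B2, B2–B3

The largest bag has 4 vertices, giving width 3; this decomposition certifies tw(G) ≤ 3. For the lower bound, the 4 vertices {0, 1, 2, 4} are pairwise adjacent, and any tree decomposition puts a clique entirely inside one bag — forcing width ≥ 3. The upper and lower bounds meet at 3, so that is the treewidth.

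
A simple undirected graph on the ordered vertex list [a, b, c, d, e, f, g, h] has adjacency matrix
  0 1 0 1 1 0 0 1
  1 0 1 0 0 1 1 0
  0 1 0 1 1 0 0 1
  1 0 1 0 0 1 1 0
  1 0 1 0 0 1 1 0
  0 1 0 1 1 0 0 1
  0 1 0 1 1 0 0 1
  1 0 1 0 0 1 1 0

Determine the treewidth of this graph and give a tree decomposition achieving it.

The largest bag has 5 vertices, giving width 4; this decomposition certifies tw(G) ≤ 4. For the lower bound: the 5 vertex sets {e,f}, {d,g}, {b,c}, {h}, {a} are disjoint, each induces a connected subgraph, and every pair is joined by at least one edge of G. Contracting each set to a single vertex therefore yields K_{5} as a minor, and since treewidth is minor-monotone, tw(G) ≥ tw(K_{5}) = 4. Hence tw(G) = 4 exactly.

Treewidth 4.
One such decomposition:
Bags: B1 = {b, d, e, f, h}  B2 = {b, d, e, g, h}  B3 = {b, c, d, e, h}  B4 = {a, b, d, e, h}
Tree: B1–B2, B2–B3, B3–B4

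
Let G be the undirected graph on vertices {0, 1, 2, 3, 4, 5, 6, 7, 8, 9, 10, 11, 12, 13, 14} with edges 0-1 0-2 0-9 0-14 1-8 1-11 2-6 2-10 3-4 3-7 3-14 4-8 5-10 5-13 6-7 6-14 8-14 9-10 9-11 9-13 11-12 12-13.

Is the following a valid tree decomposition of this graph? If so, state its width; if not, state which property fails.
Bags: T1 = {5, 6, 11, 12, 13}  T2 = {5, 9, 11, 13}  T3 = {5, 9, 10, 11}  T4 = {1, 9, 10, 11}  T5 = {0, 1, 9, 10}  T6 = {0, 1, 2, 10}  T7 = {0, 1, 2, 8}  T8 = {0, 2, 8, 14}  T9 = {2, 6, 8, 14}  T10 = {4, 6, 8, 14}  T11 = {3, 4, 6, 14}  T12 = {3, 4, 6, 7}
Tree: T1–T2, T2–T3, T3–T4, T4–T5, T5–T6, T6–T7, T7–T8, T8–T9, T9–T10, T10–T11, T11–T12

No — bags containing vertex 6 are not connected in the tree.

A tree decomposition must satisfy three properties: every vertex lies in some bag; for every edge, both endpoints lie together in some bag; and for every vertex, the bags containing it form a connected subtree. Here bags containing vertex 6 are not connected in the tree, so the decomposition is invalid.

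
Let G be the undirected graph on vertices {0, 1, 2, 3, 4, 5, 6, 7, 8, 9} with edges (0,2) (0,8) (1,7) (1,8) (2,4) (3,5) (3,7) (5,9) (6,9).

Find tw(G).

1

A width-1 tree decomposition is:
Bags: B1 = {6, 9}  B2 = {5, 9}  B3 = {3, 5}  B4 = {3, 7}  B5 = {1, 7}  B6 = {1, 8}  B7 = {0, 8}  B8 = {0, 2}  B9 = {2, 4}
Tree: B1–B2, B2–B3, B3–B4, B4–B5, B5–B6, B6–B7, B7–B8, B8–B9
The largest bag has 2 vertices, giving width 1; this decomposition certifies tw(G) ≤ 1. Any graph with an edge has treewidth ≥ 1, and G has the edge 6–9. Hence tw(G) = 1 exactly.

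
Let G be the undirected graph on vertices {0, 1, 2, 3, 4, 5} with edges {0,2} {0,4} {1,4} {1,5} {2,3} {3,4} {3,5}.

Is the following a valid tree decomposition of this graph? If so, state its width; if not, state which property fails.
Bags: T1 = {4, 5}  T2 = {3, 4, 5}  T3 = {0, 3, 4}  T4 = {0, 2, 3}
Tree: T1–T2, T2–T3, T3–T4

A tree decomposition must satisfy three properties: every vertex lies in some bag; for every edge, both endpoints lie together in some bag; and for every vertex, the bags containing it form a connected subtree. Here vertex 1 appears in no bag, so the decomposition is invalid.

No — vertex 1 appears in no bag.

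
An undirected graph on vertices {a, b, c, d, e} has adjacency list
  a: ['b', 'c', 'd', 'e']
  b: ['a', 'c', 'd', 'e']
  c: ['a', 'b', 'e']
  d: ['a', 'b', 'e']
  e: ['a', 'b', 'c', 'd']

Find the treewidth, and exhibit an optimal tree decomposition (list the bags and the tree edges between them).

Treewidth 3.
Bags: B1 = {a, b, d, e}  B2 = {a, b, c, e}
Tree: B1–B2

Each bag holds 4 vertices, so the decomposition has width 3, which upper-bounds the treewidth. Conversely, {a, b, d, e} is a clique of size 4, and the vertices of any clique must share a bag in every tree decomposition; so some bag has ≥ 4 vertices and tw(G) ≥ 3. Hence tw(G) = 3 exactly.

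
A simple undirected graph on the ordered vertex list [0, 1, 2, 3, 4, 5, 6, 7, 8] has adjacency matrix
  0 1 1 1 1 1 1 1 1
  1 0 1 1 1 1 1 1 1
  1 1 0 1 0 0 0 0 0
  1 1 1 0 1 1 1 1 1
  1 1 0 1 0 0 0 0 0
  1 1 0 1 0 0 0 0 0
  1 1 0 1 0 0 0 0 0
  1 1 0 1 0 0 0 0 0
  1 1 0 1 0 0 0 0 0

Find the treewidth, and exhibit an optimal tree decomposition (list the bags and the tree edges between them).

Treewidth 3.
One optimal decomposition is:
Bags: B1 = {0, 1, 3, 4}  B2 = {0, 1, 3, 5}  B3 = {0, 1, 3, 7}  B4 = {0, 1, 3, 8}  B5 = {0, 1, 3, 6}  B6 = {0, 1, 2, 3}
Tree: B1–B2, B2–B3, B3–B4, B1–B5, B1–B6

Each bag holds 4 vertices, so the decomposition has width 3, which upper-bounds the treewidth. For the lower bound, the 4 vertices {0, 1, 2, 3} are pairwise adjacent, and any tree decomposition puts a clique entirely inside one bag — forcing width ≥ 3. Combining the bounds, tw(G) = 3.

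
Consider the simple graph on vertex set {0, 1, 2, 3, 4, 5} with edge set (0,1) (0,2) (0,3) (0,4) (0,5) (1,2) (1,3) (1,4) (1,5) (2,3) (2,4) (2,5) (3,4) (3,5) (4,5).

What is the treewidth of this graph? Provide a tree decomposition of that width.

A single bag containing all 6 vertices is trivially a valid decomposition of width 5. For the lower bound, the 6 vertices {0, 1, 2, 3, 4, 5} are pairwise adjacent, and any tree decomposition puts a clique entirely inside one bag — forcing width ≥ 5. Combining the bounds, tw(G) = 5.

Treewidth 5.
One optimal decomposition is:
Bags: B1 = {0, 1, 2, 3, 4, 5}
Tree: (single bag)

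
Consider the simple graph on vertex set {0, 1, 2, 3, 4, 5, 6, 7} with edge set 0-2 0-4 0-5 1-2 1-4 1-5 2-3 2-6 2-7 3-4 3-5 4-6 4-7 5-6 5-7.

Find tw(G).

A width-3 tree decomposition is:
Bags: B1 = {1, 2, 4, 5}  B2 = {2, 3, 4, 5}  B3 = {2, 4, 5, 6}  B4 = {2, 4, 5, 7}  B5 = {0, 2, 4, 5}
Tree: B1–B2, B2–B3, B3–B4, B4–B5
Each bag holds 4 vertices, so the decomposition has width 3, which upper-bounds the treewidth. For the lower bound: the 4 vertex sets {1,4}, {2,3}, {5}, {6} are disjoint, each induces a connected subgraph, and every pair is joined by at least one edge of G. Contracting each set to a single vertex therefore yields K_{4} as a minor, and since treewidth is minor-monotone, tw(G) ≥ tw(K_{4}) = 3. Therefore the treewidth is 3.

3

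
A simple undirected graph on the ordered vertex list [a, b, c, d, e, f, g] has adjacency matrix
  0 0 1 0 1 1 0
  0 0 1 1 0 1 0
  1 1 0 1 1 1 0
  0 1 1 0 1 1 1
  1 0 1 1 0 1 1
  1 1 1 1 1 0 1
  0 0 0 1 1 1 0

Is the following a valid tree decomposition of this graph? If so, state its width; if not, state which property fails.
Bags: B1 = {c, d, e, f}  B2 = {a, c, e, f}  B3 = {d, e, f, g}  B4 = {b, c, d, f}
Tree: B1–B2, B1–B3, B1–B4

Yes; width 3.

Every vertex of G appears in some bag (union = {a, b, c, d, e, f, g}); every edge is covered by a bag; and for each vertex v the set of bags containing v is connected in the bag tree. The decomposition is therefore valid. The largest bag has 4 vertices, so the width is 3.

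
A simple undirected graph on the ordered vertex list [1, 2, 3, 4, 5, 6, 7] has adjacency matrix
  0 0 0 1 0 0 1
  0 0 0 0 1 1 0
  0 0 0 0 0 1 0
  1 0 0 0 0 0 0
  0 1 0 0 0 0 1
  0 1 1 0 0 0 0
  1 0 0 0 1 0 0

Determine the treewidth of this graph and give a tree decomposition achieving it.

The largest bag has 2 vertices, giving width 1; this decomposition certifies tw(G) ≤ 1. Since G has at least one edge (e.g. 3–6), it is not an edgeless graph, so tw(G) ≥ 1. The upper and lower bounds meet at 1, so that is the treewidth.

Treewidth 1.
Bags: B1 = {3, 6}  B2 = {2, 6}  B3 = {2, 5}  B4 = {5, 7}  B5 = {1, 7}  B6 = {1, 4}
Tree: B1–B2, B2–B3, B3–B4, B4–B5, B5–B6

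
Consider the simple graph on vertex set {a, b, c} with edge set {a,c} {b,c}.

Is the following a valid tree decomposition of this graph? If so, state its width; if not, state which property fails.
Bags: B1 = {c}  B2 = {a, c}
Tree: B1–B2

No — vertex b appears in no bag.

A tree decomposition must satisfy three properties: every vertex lies in some bag; for every edge, both endpoints lie together in some bag; and for every vertex, the bags containing it form a connected subtree. Here vertex b appears in no bag, so the decomposition is invalid.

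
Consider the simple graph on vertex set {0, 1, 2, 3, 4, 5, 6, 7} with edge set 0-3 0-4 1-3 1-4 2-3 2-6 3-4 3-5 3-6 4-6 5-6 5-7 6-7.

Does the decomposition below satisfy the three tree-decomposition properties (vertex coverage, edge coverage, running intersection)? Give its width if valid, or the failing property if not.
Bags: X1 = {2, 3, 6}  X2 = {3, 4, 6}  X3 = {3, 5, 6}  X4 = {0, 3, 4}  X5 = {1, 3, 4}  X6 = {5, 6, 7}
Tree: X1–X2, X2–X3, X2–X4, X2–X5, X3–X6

Vertex coverage: the bags together contain {0, 1, 2, 3, 4, 5, 6, 7}, the full vertex set. Edge coverage: each edge of G has both endpoints in at least one bag. Running intersection: for every vertex, the bags containing it form a connected subtree. All three properties hold, so this is a valid tree decomposition of width max|bag| − 1 = 2, and hence tw(G) ≤ 2.

Yes; width 2.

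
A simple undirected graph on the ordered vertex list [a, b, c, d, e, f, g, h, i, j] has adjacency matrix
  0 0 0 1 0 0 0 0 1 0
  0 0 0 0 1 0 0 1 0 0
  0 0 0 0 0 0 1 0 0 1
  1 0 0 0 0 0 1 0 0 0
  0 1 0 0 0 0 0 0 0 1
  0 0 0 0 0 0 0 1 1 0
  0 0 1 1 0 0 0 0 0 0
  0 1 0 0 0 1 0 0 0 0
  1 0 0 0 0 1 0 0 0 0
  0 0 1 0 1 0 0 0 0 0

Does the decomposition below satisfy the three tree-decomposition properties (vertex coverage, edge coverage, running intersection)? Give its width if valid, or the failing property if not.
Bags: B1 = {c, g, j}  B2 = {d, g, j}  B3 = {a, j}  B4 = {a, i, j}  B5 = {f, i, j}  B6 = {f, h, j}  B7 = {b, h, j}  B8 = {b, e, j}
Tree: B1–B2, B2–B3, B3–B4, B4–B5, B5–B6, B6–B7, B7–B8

No — edge (d,a) lies in no bag.

A tree decomposition must satisfy three properties: every vertex lies in some bag; for every edge, both endpoints lie together in some bag; and for every vertex, the bags containing it form a connected subtree. Here edge (d,a) lies in no bag, so the decomposition is invalid.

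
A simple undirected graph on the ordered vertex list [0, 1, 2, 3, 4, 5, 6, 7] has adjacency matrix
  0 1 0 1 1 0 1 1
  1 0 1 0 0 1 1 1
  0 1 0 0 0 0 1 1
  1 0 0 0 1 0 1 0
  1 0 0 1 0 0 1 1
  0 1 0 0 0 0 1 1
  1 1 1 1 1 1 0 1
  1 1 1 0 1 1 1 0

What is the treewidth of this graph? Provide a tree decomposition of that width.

Treewidth 3.
One such decomposition:
Bags: B1 = {0, 1, 6, 7}  B2 = {1, 2, 6, 7}  B3 = {0, 4, 6, 7}  B4 = {1, 5, 6, 7}  B5 = {0, 3, 4, 6}
Tree: B1–B2, B1–B3, B2–B4, B3–B5

The largest bag has 4 vertices, giving width 3; this decomposition certifies tw(G) ≤ 3. For the lower bound, the 4 vertices {0, 3, 4, 6} are pairwise adjacent, and any tree decomposition puts a clique entirely inside one bag — forcing width ≥ 3. Combining the bounds, tw(G) = 3.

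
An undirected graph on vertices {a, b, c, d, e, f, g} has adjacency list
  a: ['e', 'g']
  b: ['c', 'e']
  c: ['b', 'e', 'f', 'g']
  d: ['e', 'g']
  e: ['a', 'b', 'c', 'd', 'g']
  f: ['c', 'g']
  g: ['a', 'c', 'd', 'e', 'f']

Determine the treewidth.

2

A width-2 tree decomposition is:
Bags: B1 = {c, e, g}  B2 = {a, e, g}  B3 = {b, c, e}  B4 = {d, e, g}  B5 = {c, f, g}
Tree: B1–B2, B1–B3, B1–B4, B1–B5
Every bag has size at most 3, so the width is 3 − 1 = 2 and tw(G) ≤ 2. On the other hand G contains the 3-clique {d, e, g}. A clique must lie in a single bag of any decomposition, so no decomposition can have width below 2. Therefore the treewidth is 2.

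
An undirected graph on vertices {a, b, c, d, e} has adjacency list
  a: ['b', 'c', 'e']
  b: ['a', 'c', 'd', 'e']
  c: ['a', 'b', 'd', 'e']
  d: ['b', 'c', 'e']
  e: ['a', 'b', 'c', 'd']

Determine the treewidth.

A width-3 tree decomposition is:
Bags: B1 = {a, b, c, e}  B2 = {b, c, d, e}
Tree: B1–B2
Each bag holds 4 vertices, so the decomposition has width 3, which upper-bounds the treewidth. For the lower bound, the 4 vertices {b, c, d, e} are pairwise adjacent, and any tree decomposition puts a clique entirely inside one bag — forcing width ≥ 3. The upper and lower bounds meet at 3, so that is the treewidth.

3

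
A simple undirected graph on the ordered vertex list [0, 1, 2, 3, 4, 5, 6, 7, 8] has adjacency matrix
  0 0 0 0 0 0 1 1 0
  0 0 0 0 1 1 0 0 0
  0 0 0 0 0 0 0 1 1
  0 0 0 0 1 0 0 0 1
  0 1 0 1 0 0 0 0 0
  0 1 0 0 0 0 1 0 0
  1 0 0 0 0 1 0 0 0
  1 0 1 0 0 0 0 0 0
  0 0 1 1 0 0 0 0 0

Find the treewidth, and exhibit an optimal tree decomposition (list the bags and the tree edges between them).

Each bag holds 3 vertices, so the decomposition has width 2, which upper-bounds the treewidth. The edges 8–2–7–0–6–5–1–4–3–8 form a cycle, so G is not a tree and its treewidth is at least 2. The upper and lower bounds meet at 2, so that is the treewidth.

Treewidth 2.
One optimal decomposition is:
Bags: B1 = {2, 7, 8}  B2 = {0, 7, 8}  B3 = {0, 6, 8}  B4 = {5, 6, 8}  B5 = {1, 5, 8}  B6 = {1, 4, 8}  B7 = {3, 4, 8}
Tree: B1–B2, B2–B3, B3–B4, B4–B5, B5–B6, B6–B7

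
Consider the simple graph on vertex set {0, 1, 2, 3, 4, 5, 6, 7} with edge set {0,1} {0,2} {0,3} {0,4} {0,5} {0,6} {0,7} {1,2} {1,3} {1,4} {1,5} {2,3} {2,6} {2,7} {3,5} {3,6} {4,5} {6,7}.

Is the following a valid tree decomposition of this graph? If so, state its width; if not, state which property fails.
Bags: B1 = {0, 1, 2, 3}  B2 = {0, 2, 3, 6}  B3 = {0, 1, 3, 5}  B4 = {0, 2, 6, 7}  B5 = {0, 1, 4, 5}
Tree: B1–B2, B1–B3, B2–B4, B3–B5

Every vertex of G appears in some bag (union = {0, 1, 2, 3, 4, 5, 6, 7}); every edge is covered by a bag; and for each vertex v the set of bags containing v is connected in the bag tree. The decomposition is therefore valid. The largest bag has 4 vertices, so the width is 3.

Yes; width 3.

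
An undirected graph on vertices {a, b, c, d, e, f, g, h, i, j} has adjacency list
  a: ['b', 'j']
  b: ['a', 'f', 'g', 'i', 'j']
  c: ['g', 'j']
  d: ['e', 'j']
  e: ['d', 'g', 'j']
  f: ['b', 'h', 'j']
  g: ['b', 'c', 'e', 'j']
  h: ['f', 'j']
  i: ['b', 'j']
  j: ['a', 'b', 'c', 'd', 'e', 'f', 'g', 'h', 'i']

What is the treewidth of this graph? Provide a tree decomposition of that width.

Treewidth 2.
Bags: B1 = {b, g, j}  B2 = {b, f, j}  B3 = {b, i, j}  B4 = {e, g, j}  B5 = {a, b, j}  B6 = {c, g, j}  B7 = {d, e, j}  B8 = {f, h, j}
Tree: B1–B2, B1–B3, B1–B4, B2–B5, B4–B6, B4–B7, B2–B8

Each bag holds 3 vertices, so the decomposition has width 2, which upper-bounds the treewidth. On the other hand G contains the 3-clique {d, e, j}. A clique must lie in a single bag of any decomposition, so no decomposition can have width below 2. Hence tw(G) = 2 exactly.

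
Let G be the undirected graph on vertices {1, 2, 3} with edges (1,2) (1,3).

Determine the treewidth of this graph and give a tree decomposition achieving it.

Every bag has size at most 2, so the width is 2 − 1 = 1 and tw(G) ≤ 1. Since G has at least one edge (e.g. 2–1), it is not an edgeless graph, so tw(G) ≥ 1. Combining the bounds, tw(G) = 1.

Treewidth 1.
Bags: B1 = {1, 2}  B2 = {1, 3}
Tree: B1–B2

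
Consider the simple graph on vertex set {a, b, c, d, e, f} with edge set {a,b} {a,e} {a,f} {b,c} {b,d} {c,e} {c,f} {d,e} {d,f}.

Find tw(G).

A width-3 tree decomposition is:
Bags: B1 = {a, b, e, f}  B2 = {b, d, e, f}  B3 = {b, c, e, f}
Tree: B1–B2, B2–B3
Every bag has size at most 4, so the width is 4 − 1 = 3 and tw(G) ≤ 3. For the lower bound: the 4 vertex sets {a,f}, {b,d}, {e}, {c} are disjoint, each induces a connected subgraph, and every pair is joined by at least one edge of G. Contracting each set to a single vertex therefore yields K_{4} as a minor, and since treewidth is minor-monotone, tw(G) ≥ tw(K_{4}) = 3. The upper and lower bounds meet at 3, so that is the treewidth.

3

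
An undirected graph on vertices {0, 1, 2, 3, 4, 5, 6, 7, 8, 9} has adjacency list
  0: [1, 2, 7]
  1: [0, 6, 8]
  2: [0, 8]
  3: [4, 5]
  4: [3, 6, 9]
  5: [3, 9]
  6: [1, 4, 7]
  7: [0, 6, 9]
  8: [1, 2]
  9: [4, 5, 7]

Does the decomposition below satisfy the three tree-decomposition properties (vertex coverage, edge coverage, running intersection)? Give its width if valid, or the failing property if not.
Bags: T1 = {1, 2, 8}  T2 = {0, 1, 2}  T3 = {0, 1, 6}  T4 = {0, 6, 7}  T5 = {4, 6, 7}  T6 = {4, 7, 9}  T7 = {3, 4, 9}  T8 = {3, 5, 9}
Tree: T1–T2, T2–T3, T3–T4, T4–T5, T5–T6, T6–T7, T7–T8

Vertex coverage: the bags together contain {0, 1, 2, 3, 4, 5, 6, 7, 8, 9}, the full vertex set. Edge coverage: each edge of G has both endpoints in at least one bag. Running intersection: for every vertex, the bags containing it form a connected subtree. All three properties hold, so this is a valid tree decomposition of width max|bag| − 1 = 2, and hence tw(G) ≤ 2.

Yes; width 2.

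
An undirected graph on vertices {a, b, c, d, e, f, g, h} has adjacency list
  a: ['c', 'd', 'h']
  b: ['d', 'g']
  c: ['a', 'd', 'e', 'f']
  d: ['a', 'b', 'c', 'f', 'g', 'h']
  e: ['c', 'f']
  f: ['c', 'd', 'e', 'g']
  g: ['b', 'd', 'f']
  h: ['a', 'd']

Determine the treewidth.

2

A width-2 tree decomposition is:
Bags: B1 = {c, d, f}  B2 = {d, f, g}  B3 = {c, e, f}  B4 = {a, c, d}  B5 = {a, d, h}  B6 = {b, d, g}
Tree: B1–B2, B1–B3, B1–B4, B4–B5, B2–B6
The largest bag has 3 vertices, giving width 2; this decomposition certifies tw(G) ≤ 2. For the lower bound, the 3 vertices {a, d, h} are pairwise adjacent, and any tree decomposition puts a clique entirely inside one bag — forcing width ≥ 2. Therefore the treewidth is 2.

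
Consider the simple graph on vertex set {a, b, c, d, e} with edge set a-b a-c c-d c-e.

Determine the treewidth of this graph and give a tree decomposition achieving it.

Every bag has size at most 2, so the width is 2 − 1 = 1 and tw(G) ≤ 1. G has an edge, so its treewidth is at least 1. Therefore the treewidth is 1.

Treewidth 1.
Bags: B1 = {c, e}  B2 = {a, c}  B3 = {a, b}  B4 = {c, d}
Tree: B1–B2, B2–B3, B2–B4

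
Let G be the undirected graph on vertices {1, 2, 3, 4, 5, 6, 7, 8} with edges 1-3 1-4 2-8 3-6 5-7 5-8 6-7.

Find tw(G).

1

A width-1 tree decomposition is:
Bags: B1 = {2, 8}  B2 = {5, 8}  B3 = {5, 7}  B4 = {6, 7}  B5 = {3, 6}  B6 = {1, 3}  B7 = {1, 4}
Tree: B1–B2, B2–B3, B3–B4, B4–B5, B5–B6, B6–B7
Each bag holds 2 vertices, so the decomposition has width 1, which upper-bounds the treewidth. Since G has at least one edge (e.g. 2–8), it is not an edgeless graph, so tw(G) ≥ 1. Therefore the treewidth is 1.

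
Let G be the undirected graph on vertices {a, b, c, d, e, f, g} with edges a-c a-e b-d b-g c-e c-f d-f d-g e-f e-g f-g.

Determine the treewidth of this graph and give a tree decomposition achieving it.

Every bag has size at most 3, so the width is 3 − 1 = 2 and tw(G) ≤ 2. On the other hand G contains the 3-clique {a, c, e}. A clique must lie in a single bag of any decomposition, so no decomposition can have width below 2. Therefore the treewidth is 2.

Treewidth 2.
One optimal decomposition is:
Bags: B1 = {e, f, g}  B2 = {c, e, f}  B3 = {d, f, g}  B4 = {a, c, e}  B5 = {b, d, g}
Tree: B1–B2, B1–B3, B2–B4, B3–B5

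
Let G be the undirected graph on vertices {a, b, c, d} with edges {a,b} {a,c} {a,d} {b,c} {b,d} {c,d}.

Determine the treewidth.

3

A width-3 tree decomposition is:
Bags: B1 = {a, b, c, d}
Tree: (single bag)
A single bag containing all 4 vertices is trivially a valid decomposition of width 3. For the lower bound, the 4 vertices {a, b, c, d} are pairwise adjacent, and any tree decomposition puts a clique entirely inside one bag — forcing width ≥ 3. Hence tw(G) = 3 exactly.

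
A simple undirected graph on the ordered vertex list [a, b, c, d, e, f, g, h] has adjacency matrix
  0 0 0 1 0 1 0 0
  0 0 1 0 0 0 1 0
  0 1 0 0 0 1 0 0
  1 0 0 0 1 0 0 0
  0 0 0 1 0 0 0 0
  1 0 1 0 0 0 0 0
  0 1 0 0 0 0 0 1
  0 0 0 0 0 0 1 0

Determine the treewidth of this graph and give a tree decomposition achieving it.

Treewidth 1.
One such decomposition:
Bags: B1 = {d, e}  B2 = {a, d}  B3 = {a, f}  B4 = {c, f}  B5 = {b, c}  B6 = {b, g}  B7 = {g, h}
Tree: B1–B2, B2–B3, B3–B4, B4–B5, B5–B6, B6–B7

Each bag holds 2 vertices, so the decomposition has width 1, which upper-bounds the treewidth. Since G has at least one edge (e.g. e–d), it is not an edgeless graph, so tw(G) ≥ 1. Hence tw(G) = 1 exactly.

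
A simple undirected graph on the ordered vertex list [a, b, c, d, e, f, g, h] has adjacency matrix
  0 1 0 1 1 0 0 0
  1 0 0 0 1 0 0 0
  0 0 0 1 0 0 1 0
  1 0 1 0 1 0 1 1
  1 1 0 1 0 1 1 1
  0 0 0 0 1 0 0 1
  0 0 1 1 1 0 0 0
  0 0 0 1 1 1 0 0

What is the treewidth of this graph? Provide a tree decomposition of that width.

The largest bag has 3 vertices, giving width 2; this decomposition certifies tw(G) ≤ 2. Conversely, {d, e, g} is a clique of size 3, and the vertices of any clique must share a bag in every tree decomposition; so some bag has ≥ 3 vertices and tw(G) ≥ 2. Therefore the treewidth is 2.

Treewidth 2.
One optimal decomposition is:
Bags: B1 = {d, e, g}  B2 = {a, d, e}  B3 = {d, e, h}  B4 = {c, d, g}  B5 = {e, f, h}  B6 = {a, b, e}
Tree: B1–B2, B2–B3, B1–B4, B3–B5, B2–B6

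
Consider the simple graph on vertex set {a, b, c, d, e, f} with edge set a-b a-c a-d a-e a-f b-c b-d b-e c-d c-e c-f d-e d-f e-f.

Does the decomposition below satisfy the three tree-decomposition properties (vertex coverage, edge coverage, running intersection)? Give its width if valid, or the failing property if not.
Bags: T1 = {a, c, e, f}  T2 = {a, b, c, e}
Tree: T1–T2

A tree decomposition must satisfy three properties: every vertex lies in some bag; for every edge, both endpoints lie together in some bag; and for every vertex, the bags containing it form a connected subtree. Here vertex d appears in no bag, so the decomposition is invalid.

No — vertex d appears in no bag.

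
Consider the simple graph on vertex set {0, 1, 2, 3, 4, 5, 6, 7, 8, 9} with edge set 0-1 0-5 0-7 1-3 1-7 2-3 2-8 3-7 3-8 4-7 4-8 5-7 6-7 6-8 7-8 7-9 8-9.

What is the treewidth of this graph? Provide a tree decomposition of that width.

Treewidth 2.
One optimal decomposition is:
Bags: B1 = {1, 3, 7}  B2 = {3, 7, 8}  B3 = {0, 1, 7}  B4 = {0, 5, 7}  B5 = {2, 3, 8}  B6 = {6, 7, 8}  B7 = {4, 7, 8}  B8 = {7, 8, 9}
Tree: B1–B2, B1–B3, B3–B4, B2–B5, B2–B6, B2–B7, B6–B8

The largest bag has 3 vertices, giving width 2; this decomposition certifies tw(G) ≤ 2. On the other hand G contains the 3-clique {2, 3, 8}. A clique must lie in a single bag of any decomposition, so no decomposition can have width below 2. Hence tw(G) = 2 exactly.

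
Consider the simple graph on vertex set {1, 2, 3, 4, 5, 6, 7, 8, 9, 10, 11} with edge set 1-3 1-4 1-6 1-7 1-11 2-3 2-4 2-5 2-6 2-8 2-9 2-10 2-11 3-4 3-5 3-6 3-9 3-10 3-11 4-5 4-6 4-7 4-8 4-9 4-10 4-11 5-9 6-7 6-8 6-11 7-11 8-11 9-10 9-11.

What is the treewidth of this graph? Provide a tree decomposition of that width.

Each bag holds 5 vertices, so the decomposition has width 4, which upper-bounds the treewidth. Conversely, {1, 3, 4, 6, 11} is a clique of size 5, and the vertices of any clique must share a bag in every tree decomposition; so some bag has ≥ 5 vertices and tw(G) ≥ 4. Therefore the treewidth is 4.

Treewidth 4.
One optimal decomposition is:
Bags: B1 = {2, 3, 4, 9, 11}  B2 = {2, 3, 4, 6, 11}  B3 = {2, 3, 4, 5, 9}  B4 = {1, 3, 4, 6, 11}  B5 = {2, 3, 4, 9, 10}  B6 = {1, 4, 6, 7, 11}  B7 = {2, 4, 6, 8, 11}
Tree: B1–B2, B1–B3, B2–B4, B1–B5, B4–B6, B2–B7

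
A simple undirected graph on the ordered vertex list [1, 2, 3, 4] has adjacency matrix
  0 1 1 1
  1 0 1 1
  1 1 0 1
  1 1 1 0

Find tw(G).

A width-3 tree decomposition is:
Bags: B1 = {1, 2, 3, 4}
Tree: (single bag)
With just one bag of size 4, the width is 4 − 1 = 3, so tw(G) ≤ 3. On the other hand G contains the 4-clique {1, 2, 3, 4}. A clique must lie in a single bag of any decomposition, so no decomposition can have width below 3. The upper and lower bounds meet at 3, so that is the treewidth.

3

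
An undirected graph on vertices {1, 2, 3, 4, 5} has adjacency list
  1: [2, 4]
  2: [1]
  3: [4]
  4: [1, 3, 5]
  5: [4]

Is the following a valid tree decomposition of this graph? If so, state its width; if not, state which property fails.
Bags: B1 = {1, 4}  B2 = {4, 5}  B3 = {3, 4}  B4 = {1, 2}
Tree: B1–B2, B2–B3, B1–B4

Vertex coverage: the bags together contain {1, 2, 3, 4, 5}, the full vertex set. Edge coverage: each edge of G has both endpoints in at least one bag. Running intersection: for every vertex, the bags containing it form a connected subtree. All three properties hold, so this is a valid tree decomposition of width max|bag| − 1 = 1, and hence tw(G) ≤ 1.

Yes; width 1.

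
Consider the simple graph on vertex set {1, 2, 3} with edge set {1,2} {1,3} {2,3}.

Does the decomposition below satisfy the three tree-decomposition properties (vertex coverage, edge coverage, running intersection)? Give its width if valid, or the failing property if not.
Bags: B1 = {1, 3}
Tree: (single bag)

A tree decomposition must satisfy three properties: every vertex lies in some bag; for every edge, both endpoints lie together in some bag; and for every vertex, the bags containing it form a connected subtree. Here vertex 2 appears in no bag, so the decomposition is invalid.

No — vertex 2 appears in no bag.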